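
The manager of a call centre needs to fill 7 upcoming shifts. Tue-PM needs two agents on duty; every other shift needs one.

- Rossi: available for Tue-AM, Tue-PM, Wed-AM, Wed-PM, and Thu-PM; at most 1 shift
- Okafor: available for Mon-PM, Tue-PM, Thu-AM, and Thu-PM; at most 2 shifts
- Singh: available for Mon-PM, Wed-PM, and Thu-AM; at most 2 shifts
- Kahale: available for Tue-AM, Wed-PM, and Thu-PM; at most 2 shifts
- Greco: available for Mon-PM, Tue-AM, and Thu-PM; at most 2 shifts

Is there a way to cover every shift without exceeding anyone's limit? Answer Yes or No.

Total capacity is 9 and 8 slots are needed, so capacity alone doesn't rule it out.
Shifts {Tue-PM, Wed-AM} need 3 worker-slots in total, but the agents available for any of those shifts (Rossi and Okafor) can supply at most 2 among them. So no valid schedule exists.

No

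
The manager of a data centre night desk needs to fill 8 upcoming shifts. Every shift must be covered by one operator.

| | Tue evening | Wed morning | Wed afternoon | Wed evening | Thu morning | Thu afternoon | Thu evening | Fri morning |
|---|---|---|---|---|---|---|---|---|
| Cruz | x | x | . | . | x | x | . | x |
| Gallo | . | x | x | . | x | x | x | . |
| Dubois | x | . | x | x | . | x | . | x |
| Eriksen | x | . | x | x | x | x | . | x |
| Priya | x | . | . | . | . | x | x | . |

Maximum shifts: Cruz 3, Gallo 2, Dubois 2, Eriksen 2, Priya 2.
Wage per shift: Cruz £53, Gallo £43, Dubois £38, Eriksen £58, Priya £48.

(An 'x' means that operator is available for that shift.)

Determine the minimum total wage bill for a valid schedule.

Picking the cheapest available operator for each shift independently would cost £319, but that ignores the shift limits.
An optimal schedule: Tue evening→Priya, Wed morning→Gallo, Wed afternoon→Dubois, Wed evening→Dubois, Thu morning→Cruz, Thu afternoon→Priya, Thu evening→Gallo, Fri morning→Cruz.
Total: 48 + 43 + 38 + 38 + 53 + 48 + 43 + 53 = £364.

£364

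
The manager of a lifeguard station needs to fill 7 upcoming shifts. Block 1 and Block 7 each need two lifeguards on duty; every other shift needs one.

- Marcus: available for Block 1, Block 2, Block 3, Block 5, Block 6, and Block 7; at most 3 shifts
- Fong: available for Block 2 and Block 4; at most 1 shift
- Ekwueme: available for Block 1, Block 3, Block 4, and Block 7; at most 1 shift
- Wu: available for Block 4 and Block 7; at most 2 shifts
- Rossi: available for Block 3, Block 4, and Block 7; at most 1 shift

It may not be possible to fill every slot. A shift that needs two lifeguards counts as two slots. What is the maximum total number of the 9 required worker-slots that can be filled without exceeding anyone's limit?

Total capacity across all lifeguards is 3+1+1+2+1 = 8, and 9 slots are needed, so at most 8 can be filled.
An assignment achieving 8: Block 1→Marcus+Ekwueme, Block 2→Fong, Block 3→Rossi, Block 4→Wu, Block 5→Marcus, Block 6→Marcus, Block 7→Wu.
Loads: Marcus 3/3, Fong 1/1, Ekwueme 1/1, Wu 2/2, Rossi 1/1.

8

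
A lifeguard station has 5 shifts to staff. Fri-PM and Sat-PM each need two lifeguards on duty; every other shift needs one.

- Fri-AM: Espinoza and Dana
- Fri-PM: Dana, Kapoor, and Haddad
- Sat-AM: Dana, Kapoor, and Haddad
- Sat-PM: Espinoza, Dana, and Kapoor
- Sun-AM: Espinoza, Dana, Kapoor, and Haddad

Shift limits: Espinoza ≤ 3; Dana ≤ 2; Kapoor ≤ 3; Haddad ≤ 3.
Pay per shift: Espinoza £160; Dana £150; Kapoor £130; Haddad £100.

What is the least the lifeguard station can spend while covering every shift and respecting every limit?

£860

Picking the cheapest available lifeguard for each shift independently would cost £860, and that bound is achievable.
An optimal schedule: Fri-AM→Dana, Fri-PM→Haddad+Kapoor, Sat-AM→Haddad, Sat-PM→Kapoor+Dana, Sun-AM→Haddad.
Total: 150 + 100 + 130 + 100 + 130 + 150 + 100 = £860.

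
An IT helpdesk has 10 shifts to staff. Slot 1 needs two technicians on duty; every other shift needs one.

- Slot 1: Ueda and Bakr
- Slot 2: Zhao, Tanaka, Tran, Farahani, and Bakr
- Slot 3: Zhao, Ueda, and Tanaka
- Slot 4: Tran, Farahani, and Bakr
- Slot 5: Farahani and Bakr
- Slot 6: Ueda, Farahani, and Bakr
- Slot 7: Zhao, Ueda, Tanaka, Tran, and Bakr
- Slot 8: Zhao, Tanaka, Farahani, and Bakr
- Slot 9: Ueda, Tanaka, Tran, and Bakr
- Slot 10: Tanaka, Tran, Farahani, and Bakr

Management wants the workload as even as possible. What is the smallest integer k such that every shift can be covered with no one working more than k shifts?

With 6 technicians and 11 worker-slots to fill, someone must work at least ⌈11/6⌉ = 2 shifts, so k ≥ 2.
k = 2 works: Slot 1→Ueda+Bakr, Slot 2→Tran, Slot 3→Zhao, Slot 4→Tran, Slot 5→Farahani, Slot 6→Ueda, Slot 7→Bakr, Slot 8→Zhao, Slot 9→Tanaka, Slot 10→Tanaka.
Loads: Zhao 2, Ueda 2, Tanaka 2, Tran 2, Farahani 1, Bakr 2 — all ≤ 2.

2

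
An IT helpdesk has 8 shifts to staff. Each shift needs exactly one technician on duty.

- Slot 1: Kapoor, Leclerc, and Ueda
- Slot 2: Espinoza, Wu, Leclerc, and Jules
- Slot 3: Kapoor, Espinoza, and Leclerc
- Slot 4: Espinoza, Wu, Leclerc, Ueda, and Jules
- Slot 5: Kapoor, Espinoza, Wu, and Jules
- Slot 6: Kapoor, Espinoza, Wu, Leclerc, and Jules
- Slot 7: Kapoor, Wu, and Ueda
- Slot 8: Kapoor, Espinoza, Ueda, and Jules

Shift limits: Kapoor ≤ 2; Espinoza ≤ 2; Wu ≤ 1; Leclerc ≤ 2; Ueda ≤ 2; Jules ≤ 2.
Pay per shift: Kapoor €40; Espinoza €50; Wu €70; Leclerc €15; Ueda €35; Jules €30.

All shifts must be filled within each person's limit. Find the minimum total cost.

€240

Picking the cheapest available technician for each shift independently would cost €170, but that ignores the shift limits.
An optimal schedule: Slot 1→Leclerc, Slot 2→Jules, Slot 3→Leclerc, Slot 4→Ueda, Slot 5→Jules, Slot 6→Kapoor, Slot 7→Ueda, Slot 8→Kapoor.
Total: 15 + 30 + 15 + 35 + 30 + 40 + 35 + 40 = €240.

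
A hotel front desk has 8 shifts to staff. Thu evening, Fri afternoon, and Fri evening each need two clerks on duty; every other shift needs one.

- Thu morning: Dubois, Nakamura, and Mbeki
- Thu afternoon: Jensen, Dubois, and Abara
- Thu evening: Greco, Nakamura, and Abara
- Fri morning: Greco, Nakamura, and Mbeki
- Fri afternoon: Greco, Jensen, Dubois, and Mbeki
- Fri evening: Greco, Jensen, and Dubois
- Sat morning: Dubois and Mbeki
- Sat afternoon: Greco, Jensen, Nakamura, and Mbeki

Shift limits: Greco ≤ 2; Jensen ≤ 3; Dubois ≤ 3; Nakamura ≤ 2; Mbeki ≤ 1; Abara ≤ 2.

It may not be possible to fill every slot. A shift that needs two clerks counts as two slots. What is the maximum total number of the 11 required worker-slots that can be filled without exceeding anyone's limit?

11

Total capacity across all clerks is 2+3+3+2+1+2 = 13, and 11 slots are needed, so at most 11 can be filled.
An assignment achieving 11: Thu morning→Dubois, Thu afternoon→Jensen, Thu evening→Greco+Nakamura, Fri morning→Greco, Fri afternoon→Jensen+Mbeki, Fri evening→Jensen+Dubois, Sat morning→Dubois, Sat afternoon→Nakamura.
Loads: Greco 2/2, Jensen 3/3, Dubois 3/3, Nakamura 2/2, Mbeki 1/1, Abara 0/2.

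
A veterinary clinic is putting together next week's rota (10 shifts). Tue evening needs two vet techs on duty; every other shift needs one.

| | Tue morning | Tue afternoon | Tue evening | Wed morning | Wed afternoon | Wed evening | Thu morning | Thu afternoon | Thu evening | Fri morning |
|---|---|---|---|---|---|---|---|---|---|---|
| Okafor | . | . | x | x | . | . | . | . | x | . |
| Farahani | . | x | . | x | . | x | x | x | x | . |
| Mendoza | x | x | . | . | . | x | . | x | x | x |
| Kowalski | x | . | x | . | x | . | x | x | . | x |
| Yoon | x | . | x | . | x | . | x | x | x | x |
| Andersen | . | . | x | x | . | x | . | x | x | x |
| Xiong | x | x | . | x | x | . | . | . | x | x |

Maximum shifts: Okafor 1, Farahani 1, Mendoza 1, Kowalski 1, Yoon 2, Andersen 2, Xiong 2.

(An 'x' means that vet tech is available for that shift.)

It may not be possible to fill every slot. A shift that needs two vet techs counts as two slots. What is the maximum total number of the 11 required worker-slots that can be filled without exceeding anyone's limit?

10

Total capacity across all vet techs is 1+1+1+1+2+2+2 = 10, and 11 slots are needed, so at most 10 can be filled.
An assignment achieving 10: Tue morning→Yoon, Tue afternoon→Farahani, Tue evening→Okafor+Andersen, Wed morning→Andersen, Wed afternoon→Kowalski, Wed evening→Mendoza, Thu morning→Yoon, Thu evening→Xiong, Fri morning→Xiong.
Loads: Okafor 1/1, Farahani 1/1, Mendoza 1/1, Kowalski 1/1, Yoon 2/2, Andersen 2/2, Xiong 2/2.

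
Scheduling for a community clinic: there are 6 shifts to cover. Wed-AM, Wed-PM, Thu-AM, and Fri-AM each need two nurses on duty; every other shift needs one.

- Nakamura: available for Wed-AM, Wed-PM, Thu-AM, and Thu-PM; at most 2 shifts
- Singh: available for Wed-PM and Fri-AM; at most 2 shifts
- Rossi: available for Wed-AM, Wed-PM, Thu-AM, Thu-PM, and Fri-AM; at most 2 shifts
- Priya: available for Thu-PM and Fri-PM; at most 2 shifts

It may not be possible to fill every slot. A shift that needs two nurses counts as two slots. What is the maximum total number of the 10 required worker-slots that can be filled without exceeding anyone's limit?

8

Total capacity across all nurses is 2+2+2+2 = 8, and 10 slots are needed, so at most 8 can be filled.
An assignment achieving 8: Wed-AM→Nakamura+Rossi, Wed-PM→Singh, Thu-AM→Nakamura+Rossi, Thu-PM→Priya, Fri-AM→Singh, Fri-PM→Priya.
Loads: Nakamura 2/2, Singh 2/2, Rossi 2/2, Priya 2/2.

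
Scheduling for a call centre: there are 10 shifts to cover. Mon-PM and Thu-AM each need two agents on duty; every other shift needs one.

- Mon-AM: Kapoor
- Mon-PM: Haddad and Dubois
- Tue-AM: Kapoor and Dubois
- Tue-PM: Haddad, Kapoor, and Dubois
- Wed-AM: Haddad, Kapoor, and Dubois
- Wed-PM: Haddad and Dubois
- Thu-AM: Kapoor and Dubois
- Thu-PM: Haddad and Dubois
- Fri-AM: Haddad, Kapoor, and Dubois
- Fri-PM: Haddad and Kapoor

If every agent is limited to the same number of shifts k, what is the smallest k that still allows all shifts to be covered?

4

With 3 agents and 12 worker-slots to fill, someone must work at least ⌈12/3⌉ = 4 shifts, so k ≥ 4.
k = 4 works: Mon-AM→Kapoor, Mon-PM→Haddad+Dubois, Tue-AM→Kapoor, Tue-PM→Kapoor, Wed-AM→Dubois, Wed-PM→Haddad, Thu-AM→Kapoor+Dubois, Thu-PM→Haddad, Fri-AM→Dubois, Fri-PM→Haddad.
Loads: Haddad 4, Kapoor 4, Dubois 4 — all ≤ 4.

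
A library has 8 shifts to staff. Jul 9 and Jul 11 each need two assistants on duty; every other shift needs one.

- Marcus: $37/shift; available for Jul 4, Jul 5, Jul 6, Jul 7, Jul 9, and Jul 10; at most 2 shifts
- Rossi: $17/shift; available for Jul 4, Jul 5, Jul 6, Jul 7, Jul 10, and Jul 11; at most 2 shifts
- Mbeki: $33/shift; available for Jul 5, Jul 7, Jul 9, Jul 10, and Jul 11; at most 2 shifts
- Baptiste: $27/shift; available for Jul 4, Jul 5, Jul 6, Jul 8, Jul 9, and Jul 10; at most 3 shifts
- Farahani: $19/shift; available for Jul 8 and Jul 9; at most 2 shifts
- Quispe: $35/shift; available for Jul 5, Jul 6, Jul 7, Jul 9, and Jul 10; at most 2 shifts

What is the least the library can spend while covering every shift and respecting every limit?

$254

Jul 11 can only be covered by Rossi and Mbeki, so that assignment is forced.
Picking the cheapest available assistant for each shift independently would cost $200, but that ignores the shift limits.
An optimal schedule: Jul 4→Rossi, Jul 5→Baptiste, Jul 6→Baptiste, Jul 7→Mbeki, Jul 8→Farahani, Jul 9→Farahani+Quispe, Jul 10→Baptiste, Jul 11→Rossi+Mbeki.
Total: 17 + 27 + 27 + 33 + 19 + 19 + 35 + 27 + 17 + 33 = $254.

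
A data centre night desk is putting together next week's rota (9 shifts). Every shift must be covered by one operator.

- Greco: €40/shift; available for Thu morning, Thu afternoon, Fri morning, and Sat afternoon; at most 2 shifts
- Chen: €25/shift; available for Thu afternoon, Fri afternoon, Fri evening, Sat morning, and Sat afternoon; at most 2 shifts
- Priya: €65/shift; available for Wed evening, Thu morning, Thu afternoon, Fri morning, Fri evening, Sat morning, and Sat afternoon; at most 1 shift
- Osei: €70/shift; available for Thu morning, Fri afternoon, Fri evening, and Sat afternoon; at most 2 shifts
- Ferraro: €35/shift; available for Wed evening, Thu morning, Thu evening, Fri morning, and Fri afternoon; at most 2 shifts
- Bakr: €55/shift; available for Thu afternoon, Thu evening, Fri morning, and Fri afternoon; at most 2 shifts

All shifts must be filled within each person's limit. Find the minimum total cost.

Picking the cheapest available operator for each shift independently would cost €265, but that ignores the shift limits.
An optimal schedule: Wed evening→Ferraro, Thu morning→Greco, Thu afternoon→Greco, Thu evening→Ferraro, Fri morning→Bakr, Fri afternoon→Bakr, Fri evening→Chen, Sat morning→Chen, Sat afternoon→Priya.
Total: 35 + 40 + 40 + 35 + 55 + 55 + 25 + 25 + 65 = €375.

€375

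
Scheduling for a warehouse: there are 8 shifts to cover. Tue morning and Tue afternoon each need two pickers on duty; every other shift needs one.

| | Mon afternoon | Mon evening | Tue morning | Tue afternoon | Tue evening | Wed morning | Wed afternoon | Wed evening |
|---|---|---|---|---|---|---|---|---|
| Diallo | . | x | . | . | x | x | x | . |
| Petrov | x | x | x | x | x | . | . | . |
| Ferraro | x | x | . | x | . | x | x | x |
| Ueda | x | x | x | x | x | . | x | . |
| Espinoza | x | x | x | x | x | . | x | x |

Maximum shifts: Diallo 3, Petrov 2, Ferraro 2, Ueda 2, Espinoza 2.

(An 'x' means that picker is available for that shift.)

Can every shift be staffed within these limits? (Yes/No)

Yes

One valid schedule: Mon afternoon→Petrov, Mon evening→Ferraro, Tue morning→Petrov+Ueda, Tue afternoon→Ueda+Espinoza, Tue evening→Diallo, Wed morning→Diallo, Wed afternoon→Diallo, Wed evening→Ferraro.
Loads: Diallo 3/3, Petrov 2/2, Ferraro 2/2, Ueda 2/2, Espinoza 1/2 — all within limits.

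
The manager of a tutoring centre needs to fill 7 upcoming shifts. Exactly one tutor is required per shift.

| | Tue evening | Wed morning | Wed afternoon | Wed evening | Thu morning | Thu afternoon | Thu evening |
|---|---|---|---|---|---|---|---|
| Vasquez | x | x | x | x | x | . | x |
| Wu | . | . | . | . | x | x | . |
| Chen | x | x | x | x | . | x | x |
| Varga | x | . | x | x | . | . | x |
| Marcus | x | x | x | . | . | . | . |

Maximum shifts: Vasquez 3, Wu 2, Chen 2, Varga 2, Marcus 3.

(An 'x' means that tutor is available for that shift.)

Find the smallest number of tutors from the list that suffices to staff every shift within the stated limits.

7 slots to fill and no one can take more than 3, so at least ⌈7/3⌉ = 3 tutors are needed.
Vasquez, Wu, and Chen alone can cover everything: Tue evening→Vasquez, Wed morning→Vasquez, Wed afternoon→Vasquez, Wed evening→Chen, Thu morning→Wu, Thu afternoon→Wu, Thu evening→Chen.

3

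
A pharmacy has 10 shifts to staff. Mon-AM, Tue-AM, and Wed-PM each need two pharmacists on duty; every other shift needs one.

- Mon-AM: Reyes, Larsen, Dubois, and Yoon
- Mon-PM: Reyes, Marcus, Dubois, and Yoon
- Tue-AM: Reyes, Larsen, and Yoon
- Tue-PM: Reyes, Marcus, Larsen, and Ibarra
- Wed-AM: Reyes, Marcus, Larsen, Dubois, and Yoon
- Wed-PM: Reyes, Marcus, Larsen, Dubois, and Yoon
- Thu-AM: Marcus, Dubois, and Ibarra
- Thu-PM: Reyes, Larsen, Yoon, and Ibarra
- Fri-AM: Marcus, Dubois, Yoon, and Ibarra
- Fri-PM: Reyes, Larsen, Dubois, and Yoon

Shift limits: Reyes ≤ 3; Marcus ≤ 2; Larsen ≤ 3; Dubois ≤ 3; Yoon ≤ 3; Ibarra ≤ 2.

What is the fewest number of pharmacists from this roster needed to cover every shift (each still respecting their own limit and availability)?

5

13 slots to fill and no one can take more than 3, so at least ⌈13/3⌉ = 5 pharmacists are needed.
Reyes, Marcus, Larsen, Dubois, and Yoon alone can cover everything: Mon-AM→Dubois+Yoon, Mon-PM→Dubois, Tue-AM→Reyes+Larsen, Tue-PM→Reyes, Wed-AM→Larsen, Wed-PM→Dubois+Yoon, Thu-AM→Marcus, Thu-PM→Reyes, Fri-AM→Marcus, Fri-PM→Larsen.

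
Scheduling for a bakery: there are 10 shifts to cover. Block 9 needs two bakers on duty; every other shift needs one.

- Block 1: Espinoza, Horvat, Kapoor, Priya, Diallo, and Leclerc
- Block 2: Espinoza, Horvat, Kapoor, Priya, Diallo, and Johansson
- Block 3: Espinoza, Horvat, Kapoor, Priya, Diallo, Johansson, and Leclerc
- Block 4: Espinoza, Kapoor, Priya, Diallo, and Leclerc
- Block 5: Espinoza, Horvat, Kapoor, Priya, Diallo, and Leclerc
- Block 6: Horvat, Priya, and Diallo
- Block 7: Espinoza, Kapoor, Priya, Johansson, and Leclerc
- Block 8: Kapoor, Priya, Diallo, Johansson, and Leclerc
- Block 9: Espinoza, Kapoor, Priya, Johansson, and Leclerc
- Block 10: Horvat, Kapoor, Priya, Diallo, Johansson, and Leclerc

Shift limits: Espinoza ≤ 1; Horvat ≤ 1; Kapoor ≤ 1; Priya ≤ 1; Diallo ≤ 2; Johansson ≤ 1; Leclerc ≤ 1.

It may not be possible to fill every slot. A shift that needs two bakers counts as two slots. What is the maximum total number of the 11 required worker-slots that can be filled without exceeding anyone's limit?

8

Total capacity across all bakers is 1+1+1+1+2+1+1 = 8, and 11 slots are needed, so at most 8 can be filled.
An assignment achieving 8: Block 1→Diallo, Block 2→Diallo, Block 4→Espinoza, Block 6→Horvat, Block 7→Kapoor, Block 8→Priya, Block 9→Johansson+Leclerc.
Loads: Espinoza 1/1, Horvat 1/1, Kapoor 1/1, Priya 1/1, Diallo 2/2, Johansson 1/1, Leclerc 1/1.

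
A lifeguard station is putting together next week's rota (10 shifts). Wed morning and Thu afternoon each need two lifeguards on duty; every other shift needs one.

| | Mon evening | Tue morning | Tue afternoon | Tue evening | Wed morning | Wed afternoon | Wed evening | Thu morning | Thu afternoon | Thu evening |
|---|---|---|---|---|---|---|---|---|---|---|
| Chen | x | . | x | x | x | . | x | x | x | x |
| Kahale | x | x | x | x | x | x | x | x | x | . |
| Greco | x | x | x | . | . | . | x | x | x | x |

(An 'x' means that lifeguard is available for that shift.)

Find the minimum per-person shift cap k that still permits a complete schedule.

4

With 3 lifeguards and 12 worker-slots to fill, someone must work at least ⌈12/3⌉ = 4 shifts, so k ≥ 4.
k = 4 works: Mon evening→Chen, Tue morning→Kahale, Tue afternoon→Greco, Tue evening→Chen, Wed morning→Chen+Kahale, Wed afternoon→Kahale, Wed evening→Greco, Thu morning→Greco, Thu afternoon→Kahale+Greco, Thu evening→Chen.
Loads: Chen 4, Kahale 4, Greco 4 — all ≤ 4.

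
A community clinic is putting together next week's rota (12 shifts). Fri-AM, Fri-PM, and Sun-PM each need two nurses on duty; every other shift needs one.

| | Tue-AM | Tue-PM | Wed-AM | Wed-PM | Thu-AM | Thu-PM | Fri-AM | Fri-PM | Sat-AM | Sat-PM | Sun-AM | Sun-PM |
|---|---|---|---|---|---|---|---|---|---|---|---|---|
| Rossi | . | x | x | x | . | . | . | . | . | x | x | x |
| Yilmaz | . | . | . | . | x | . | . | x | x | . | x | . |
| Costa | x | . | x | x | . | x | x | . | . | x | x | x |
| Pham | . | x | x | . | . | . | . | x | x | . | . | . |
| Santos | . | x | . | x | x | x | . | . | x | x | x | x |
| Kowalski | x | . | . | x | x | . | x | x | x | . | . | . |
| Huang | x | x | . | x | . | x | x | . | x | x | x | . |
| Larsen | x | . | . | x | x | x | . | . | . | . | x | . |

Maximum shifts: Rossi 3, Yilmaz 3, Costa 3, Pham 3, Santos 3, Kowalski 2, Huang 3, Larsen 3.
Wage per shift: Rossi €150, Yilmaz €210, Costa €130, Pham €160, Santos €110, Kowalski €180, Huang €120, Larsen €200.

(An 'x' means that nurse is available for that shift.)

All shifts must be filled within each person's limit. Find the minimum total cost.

€2030

Picking the cheapest available nurse for each shift independently would cost €1850, but that ignores the shift limits.
An optimal schedule: Tue-AM→Huang, Tue-PM→Santos, Wed-AM→Costa, Wed-PM→Rossi, Thu-AM→Santos, Thu-PM→Huang, Fri-AM→Huang+Costa, Fri-PM→Pham+Kowalski, Sat-AM→Pham, Sat-PM→Rossi, Sun-AM→Rossi, Sun-PM→Santos+Costa.
Total: 120 + 110 + 130 + 150 + 110 + 120 + 120 + 130 + 160 + 180 + 160 + 150 + 150 + 110 + 130 = €2030.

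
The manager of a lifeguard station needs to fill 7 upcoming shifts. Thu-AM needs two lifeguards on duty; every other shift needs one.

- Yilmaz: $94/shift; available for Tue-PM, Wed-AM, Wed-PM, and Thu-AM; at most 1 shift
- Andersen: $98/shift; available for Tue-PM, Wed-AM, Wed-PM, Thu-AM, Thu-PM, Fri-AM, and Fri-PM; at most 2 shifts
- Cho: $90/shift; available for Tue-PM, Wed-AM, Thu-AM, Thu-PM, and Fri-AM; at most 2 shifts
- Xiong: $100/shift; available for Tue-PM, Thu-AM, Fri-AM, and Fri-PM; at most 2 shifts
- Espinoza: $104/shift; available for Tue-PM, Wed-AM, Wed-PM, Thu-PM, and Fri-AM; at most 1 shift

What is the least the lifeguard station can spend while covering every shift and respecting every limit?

Picking the cheapest available lifeguard for each shift independently would cost $736, but that ignores the shift limits.
An optimal schedule: Tue-PM→Espinoza, Wed-AM→Cho, Wed-PM→Yilmaz, Thu-AM→Cho+Xiong, Thu-PM→Andersen, Fri-AM→Xiong, Fri-PM→Andersen.
Total: 104 + 90 + 94 + 90 + 100 + 98 + 100 + 98 = $774.

$774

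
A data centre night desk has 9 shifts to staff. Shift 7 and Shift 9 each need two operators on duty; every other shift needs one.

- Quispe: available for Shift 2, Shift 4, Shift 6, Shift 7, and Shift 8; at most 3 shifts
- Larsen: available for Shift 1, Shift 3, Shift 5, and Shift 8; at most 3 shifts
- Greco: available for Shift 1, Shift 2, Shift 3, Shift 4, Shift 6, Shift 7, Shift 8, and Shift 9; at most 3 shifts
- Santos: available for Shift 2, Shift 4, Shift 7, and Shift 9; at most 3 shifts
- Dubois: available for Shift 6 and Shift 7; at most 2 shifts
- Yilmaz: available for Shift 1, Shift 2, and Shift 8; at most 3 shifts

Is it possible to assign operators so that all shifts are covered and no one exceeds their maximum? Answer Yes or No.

Shift 5 can only be covered by Larsen, so that assignment is forced.
Shift 9 can only be covered by Greco and Santos, so that assignment is forced.
One valid schedule: Shift 1→Larsen, Shift 2→Quispe, Shift 3→Larsen, Shift 4→Quispe, Shift 5→Larsen, Shift 6→Quispe, Shift 7→Greco+Santos, Shift 8→Greco, Shift 9→Greco+Santos.
Loads: Quispe 3/3, Larsen 3/3, Greco 3/3, Santos 2/3, Dubois 0/2, Yilmaz 0/3 — all within limits.

Yes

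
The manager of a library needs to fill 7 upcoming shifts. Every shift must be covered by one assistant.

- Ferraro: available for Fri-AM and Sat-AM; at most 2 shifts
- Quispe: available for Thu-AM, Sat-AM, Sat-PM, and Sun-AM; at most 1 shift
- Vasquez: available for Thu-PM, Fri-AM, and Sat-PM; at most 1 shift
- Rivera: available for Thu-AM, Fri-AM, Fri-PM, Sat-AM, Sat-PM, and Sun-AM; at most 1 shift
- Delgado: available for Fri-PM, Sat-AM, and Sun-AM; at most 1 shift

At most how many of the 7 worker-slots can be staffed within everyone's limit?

Total capacity across all assistants is 2+1+1+1+1 = 6, and 7 slots are needed, so at most 6 can be filled.
An assignment achieving 6: Thu-AM→Quispe, Thu-PM→Vasquez, Fri-AM→Ferraro, Fri-PM→Rivera, Sat-AM→Ferraro, Sun-AM→Delgado.
Loads: Ferraro 2/2, Quispe 1/1, Vasquez 1/1, Rivera 1/1, Delgado 1/1.

6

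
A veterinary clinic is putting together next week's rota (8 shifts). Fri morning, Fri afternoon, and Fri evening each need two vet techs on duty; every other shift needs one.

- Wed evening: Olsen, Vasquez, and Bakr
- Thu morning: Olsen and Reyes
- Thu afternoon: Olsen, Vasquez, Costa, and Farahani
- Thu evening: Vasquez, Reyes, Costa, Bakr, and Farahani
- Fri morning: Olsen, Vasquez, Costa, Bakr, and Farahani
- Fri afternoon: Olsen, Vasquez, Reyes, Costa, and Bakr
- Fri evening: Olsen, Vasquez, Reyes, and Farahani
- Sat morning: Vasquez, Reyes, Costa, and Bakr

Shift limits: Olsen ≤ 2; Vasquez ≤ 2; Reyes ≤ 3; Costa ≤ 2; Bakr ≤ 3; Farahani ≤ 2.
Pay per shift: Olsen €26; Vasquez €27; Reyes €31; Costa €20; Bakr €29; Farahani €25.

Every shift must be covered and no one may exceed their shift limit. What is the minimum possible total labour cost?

€283

Picking the cheapest available vet tech for each shift independently would cost €254, but that ignores the shift limits.
An optimal schedule: Wed evening→Olsen, Thu morning→Olsen, Thu afternoon→Costa, Thu evening→Bakr, Fri morning→Farahani+Bakr, Fri afternoon→Vasquez+Bakr, Fri evening→Farahani+Vasquez, Sat morning→Costa.
Total: 26 + 26 + 20 + 29 + 25 + 29 + 27 + 29 + 25 + 27 + 20 = €283.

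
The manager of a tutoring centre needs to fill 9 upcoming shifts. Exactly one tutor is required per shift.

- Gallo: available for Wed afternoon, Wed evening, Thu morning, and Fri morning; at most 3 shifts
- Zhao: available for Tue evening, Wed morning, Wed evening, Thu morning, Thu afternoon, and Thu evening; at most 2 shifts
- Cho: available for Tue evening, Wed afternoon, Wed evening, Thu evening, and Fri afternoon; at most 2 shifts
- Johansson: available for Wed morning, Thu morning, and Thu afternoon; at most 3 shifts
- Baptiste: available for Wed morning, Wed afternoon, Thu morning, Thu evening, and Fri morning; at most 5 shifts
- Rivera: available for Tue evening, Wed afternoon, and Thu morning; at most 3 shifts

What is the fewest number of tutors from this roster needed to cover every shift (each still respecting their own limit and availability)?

9 slots to fill and no one can take more than 5, so at least ⌈9/5⌉ = 2 tutors are needed.
Any 2 tutors together have capacity at most 5+3 = 8 < 9 slots, so 2 can never suffice.
Zhao, Cho, and Baptiste alone can cover everything: Tue evening→Zhao, Wed morning→Baptiste, Wed afternoon→Baptiste, Wed evening→Cho, Thu morning→Baptiste, Thu afternoon→Zhao, Thu evening→Baptiste, Fri morning→Baptiste, Fri afternoon→Cho.

3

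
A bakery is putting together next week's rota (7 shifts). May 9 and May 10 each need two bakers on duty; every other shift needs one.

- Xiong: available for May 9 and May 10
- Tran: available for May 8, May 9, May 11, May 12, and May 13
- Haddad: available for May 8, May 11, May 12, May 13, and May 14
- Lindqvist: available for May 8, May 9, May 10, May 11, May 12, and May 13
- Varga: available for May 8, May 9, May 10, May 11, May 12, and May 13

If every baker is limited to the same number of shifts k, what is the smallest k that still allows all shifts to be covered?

With 5 bakers and 9 worker-slots to fill, someone must work at least ⌈9/5⌉ = 2 shifts, so k ≥ 2.
k = 2 works: May 8→Tran, May 9→Xiong+Varga, May 10→Xiong+Lindqvist, May 11→Tran, May 12→Haddad, May 13→Lindqvist, May 14→Haddad.
Loads: Xiong 2, Tran 2, Haddad 2, Lindqvist 2, Varga 1 — all ≤ 2.

2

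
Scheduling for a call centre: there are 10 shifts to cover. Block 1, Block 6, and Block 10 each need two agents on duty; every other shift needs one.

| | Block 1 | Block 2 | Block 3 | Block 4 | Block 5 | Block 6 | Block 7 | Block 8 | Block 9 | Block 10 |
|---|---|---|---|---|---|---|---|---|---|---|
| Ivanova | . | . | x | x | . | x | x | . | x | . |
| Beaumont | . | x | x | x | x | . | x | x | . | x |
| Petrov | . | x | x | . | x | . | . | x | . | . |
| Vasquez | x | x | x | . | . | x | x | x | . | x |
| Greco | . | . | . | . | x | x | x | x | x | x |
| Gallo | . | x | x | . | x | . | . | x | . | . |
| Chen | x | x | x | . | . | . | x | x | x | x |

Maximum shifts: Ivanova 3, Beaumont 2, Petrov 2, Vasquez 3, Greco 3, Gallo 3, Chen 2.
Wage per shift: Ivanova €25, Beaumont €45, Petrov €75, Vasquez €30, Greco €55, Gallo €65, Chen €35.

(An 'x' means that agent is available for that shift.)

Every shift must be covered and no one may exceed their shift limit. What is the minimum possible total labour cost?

€490

Block 1 can only be covered by Vasquez and Chen, so that assignment is forced.
Picking the cheapest available agent for each shift independently would cost €390, but that ignores the shift limits.
An optimal schedule: Block 1→Vasquez+Chen, Block 2→Vasquez, Block 3→Chen, Block 4→Ivanova, Block 5→Beaumont, Block 6→Ivanova+Vasquez, Block 7→Greco, Block 8→Greco, Block 9→Ivanova, Block 10→Beaumont+Greco.
Total: 30 + 35 + 30 + 35 + 25 + 45 + 25 + 30 + 55 + 55 + 25 + 45 + 55 = €490.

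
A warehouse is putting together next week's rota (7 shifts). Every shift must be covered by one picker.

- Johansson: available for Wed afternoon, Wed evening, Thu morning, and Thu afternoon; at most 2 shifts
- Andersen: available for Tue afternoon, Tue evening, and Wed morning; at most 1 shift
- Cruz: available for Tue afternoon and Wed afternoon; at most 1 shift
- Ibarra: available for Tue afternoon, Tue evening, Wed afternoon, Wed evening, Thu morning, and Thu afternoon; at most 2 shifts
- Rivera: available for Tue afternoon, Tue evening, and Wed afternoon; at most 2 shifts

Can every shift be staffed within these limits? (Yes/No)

Wed morning can only be covered by Andersen, so that assignment is forced.
One valid schedule: Tue afternoon→Cruz, Tue evening→Ibarra, Wed morning→Andersen, Wed afternoon→Rivera, Wed evening→Johansson, Thu morning→Johansson, Thu afternoon→Ibarra.
Loads: Johansson 2/2, Andersen 1/1, Cruz 1/1, Ibarra 2/2, Rivera 1/2 — all within limits.

Yes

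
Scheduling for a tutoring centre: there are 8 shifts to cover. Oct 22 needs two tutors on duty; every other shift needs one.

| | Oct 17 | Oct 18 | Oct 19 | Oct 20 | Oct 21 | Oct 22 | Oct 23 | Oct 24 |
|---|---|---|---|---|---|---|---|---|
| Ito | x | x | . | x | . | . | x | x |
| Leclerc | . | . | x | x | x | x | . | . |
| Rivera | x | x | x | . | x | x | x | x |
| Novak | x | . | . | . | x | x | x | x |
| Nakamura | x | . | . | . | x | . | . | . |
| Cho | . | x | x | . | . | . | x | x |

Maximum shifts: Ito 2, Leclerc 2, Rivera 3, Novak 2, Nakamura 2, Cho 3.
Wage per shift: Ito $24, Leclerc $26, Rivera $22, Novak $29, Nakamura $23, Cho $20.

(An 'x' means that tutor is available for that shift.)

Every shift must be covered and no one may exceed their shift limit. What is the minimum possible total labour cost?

Picking the cheapest available tutor for each shift independently would cost $196, but that ignores the shift limits.
An optimal schedule: Oct 17→Rivera, Oct 18→Cho, Oct 19→Cho, Oct 20→Ito, Oct 21→Nakamura, Oct 22→Rivera+Leclerc, Oct 23→Cho, Oct 24→Rivera.
Total: 22 + 20 + 20 + 24 + 23 + 22 + 26 + 20 + 22 = $199.

$199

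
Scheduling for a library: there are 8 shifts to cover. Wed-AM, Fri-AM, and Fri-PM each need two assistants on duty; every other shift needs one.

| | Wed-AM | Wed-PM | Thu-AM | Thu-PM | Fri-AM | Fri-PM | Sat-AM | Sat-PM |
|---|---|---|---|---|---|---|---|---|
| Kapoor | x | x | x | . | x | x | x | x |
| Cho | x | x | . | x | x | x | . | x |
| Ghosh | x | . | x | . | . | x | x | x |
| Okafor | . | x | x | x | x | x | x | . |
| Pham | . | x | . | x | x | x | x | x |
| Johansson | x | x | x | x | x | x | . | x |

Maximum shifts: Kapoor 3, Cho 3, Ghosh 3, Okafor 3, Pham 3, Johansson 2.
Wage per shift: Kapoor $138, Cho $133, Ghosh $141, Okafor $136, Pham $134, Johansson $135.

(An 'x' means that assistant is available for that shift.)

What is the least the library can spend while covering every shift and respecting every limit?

$1479

Picking the cheapest available assistant for each shift independently would cost $1470, but that ignores the shift limits.
An optimal schedule: Wed-AM→Cho+Johansson, Wed-PM→Okafor, Thu-AM→Johansson, Thu-PM→Cho, Fri-AM→Pham+Okafor, Fri-PM→Pham+Okafor, Sat-AM→Pham, Sat-PM→Cho.
Total: 133 + 135 + 136 + 135 + 133 + 134 + 136 + 134 + 136 + 134 + 133 = $1479.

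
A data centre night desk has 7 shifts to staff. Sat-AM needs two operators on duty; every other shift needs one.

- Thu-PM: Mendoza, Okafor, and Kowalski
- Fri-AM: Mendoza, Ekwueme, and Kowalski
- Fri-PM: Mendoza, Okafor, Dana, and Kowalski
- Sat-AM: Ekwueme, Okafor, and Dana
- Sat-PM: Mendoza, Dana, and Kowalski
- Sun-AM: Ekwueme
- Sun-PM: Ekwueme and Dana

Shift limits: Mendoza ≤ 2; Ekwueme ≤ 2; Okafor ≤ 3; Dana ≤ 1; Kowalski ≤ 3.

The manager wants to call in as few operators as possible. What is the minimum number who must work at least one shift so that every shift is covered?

4

8 slots to fill and no one can take more than 3, so at least ⌈8/3⌉ = 3 operators are needed.
Shifts {Fri-AM, Sat-AM, Sun-AM, Sun-PM} need 5 slots, but among the operators available for them (Mendoza, Ekwueme, Okafor, Dana, and Kowalski) any 3 together supply at most 4. So 3 operators are not enough.
Mendoza, Ekwueme, Okafor, and Dana alone can cover everything: Thu-PM→Okafor, Fri-AM→Mendoza, Fri-PM→Okafor, Sat-AM→Okafor+Dana, Sat-PM→Mendoza, Sun-AM→Ekwueme, Sun-PM→Ekwueme.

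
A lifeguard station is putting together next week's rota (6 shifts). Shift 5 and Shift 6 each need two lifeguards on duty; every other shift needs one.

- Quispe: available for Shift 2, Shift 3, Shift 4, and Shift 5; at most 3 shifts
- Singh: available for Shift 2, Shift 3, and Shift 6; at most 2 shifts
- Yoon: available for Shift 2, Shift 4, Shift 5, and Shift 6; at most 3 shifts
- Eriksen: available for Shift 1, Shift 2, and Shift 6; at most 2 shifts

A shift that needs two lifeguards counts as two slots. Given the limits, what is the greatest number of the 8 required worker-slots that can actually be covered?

Total capacity across all lifeguards is 3+2+3+2 = 10, and 8 slots are needed, so at most 8 can be filled.
An assignment achieving 8: Shift 1→Eriksen, Shift 2→Singh, Shift 3→Quispe, Shift 4→Quispe, Shift 5→Quispe+Yoon, Shift 6→Singh+Yoon.
Loads: Quispe 3/3, Singh 2/2, Yoon 2/3, Eriksen 1/2.

8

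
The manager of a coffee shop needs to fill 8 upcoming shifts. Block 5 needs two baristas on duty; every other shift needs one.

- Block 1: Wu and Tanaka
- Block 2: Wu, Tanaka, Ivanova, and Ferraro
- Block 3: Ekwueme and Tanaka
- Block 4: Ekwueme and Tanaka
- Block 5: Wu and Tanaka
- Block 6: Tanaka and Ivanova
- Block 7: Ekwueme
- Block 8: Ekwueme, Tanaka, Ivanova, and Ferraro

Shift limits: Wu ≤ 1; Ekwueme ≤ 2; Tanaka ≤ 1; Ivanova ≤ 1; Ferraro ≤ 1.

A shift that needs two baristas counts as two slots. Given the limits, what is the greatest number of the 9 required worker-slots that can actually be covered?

6

Total capacity across all baristas is 1+2+1+1+1 = 6, and 9 slots are needed, so at most 6 can be filled.
An assignment achieving 6: Block 1→Wu, Block 2→Ferraro, Block 3→Ekwueme, Block 4→Tanaka, Block 6→Ivanova, Block 7→Ekwueme.
Loads: Wu 1/1, Ekwueme 2/2, Tanaka 1/1, Ivanova 1/1, Ferraro 1/1.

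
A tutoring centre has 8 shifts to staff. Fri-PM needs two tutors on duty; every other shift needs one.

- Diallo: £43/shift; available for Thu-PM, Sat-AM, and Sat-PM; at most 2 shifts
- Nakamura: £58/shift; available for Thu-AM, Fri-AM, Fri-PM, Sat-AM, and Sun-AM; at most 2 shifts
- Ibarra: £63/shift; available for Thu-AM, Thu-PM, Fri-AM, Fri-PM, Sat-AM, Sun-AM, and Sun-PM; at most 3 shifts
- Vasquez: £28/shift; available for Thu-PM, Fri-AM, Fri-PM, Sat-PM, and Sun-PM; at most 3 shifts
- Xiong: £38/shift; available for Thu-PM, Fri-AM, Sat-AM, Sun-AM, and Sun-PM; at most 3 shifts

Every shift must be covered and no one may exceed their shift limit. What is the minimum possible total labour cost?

Picking the cheapest available tutor for each shift independently would cost £332, but that ignores the shift limits.
An optimal schedule: Thu-AM→Nakamura, Thu-PM→Xiong, Fri-AM→Xiong, Fri-PM→Vasquez+Nakamura, Sat-AM→Diallo, Sat-PM→Vasquez, Sun-AM→Xiong, Sun-PM→Vasquez.
Total: 58 + 38 + 38 + 28 + 58 + 43 + 28 + 38 + 28 = £357.

£357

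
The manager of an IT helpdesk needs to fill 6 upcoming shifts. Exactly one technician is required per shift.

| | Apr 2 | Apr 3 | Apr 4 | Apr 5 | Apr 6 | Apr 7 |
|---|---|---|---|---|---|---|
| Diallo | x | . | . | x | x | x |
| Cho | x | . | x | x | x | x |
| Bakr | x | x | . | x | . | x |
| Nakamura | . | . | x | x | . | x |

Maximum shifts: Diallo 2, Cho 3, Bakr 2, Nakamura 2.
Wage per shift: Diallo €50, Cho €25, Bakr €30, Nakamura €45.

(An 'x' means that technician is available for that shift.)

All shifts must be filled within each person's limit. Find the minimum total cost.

€180

Apr 3 can only be covered by Bakr, so that assignment is forced.
Picking the cheapest available technician for each shift independently would cost €155, but that ignores the shift limits.
An optimal schedule: Apr 2→Cho, Apr 3→Bakr, Apr 4→Cho, Apr 5→Bakr, Apr 6→Cho, Apr 7→Nakamura.
Total: 25 + 30 + 25 + 30 + 25 + 45 = €180.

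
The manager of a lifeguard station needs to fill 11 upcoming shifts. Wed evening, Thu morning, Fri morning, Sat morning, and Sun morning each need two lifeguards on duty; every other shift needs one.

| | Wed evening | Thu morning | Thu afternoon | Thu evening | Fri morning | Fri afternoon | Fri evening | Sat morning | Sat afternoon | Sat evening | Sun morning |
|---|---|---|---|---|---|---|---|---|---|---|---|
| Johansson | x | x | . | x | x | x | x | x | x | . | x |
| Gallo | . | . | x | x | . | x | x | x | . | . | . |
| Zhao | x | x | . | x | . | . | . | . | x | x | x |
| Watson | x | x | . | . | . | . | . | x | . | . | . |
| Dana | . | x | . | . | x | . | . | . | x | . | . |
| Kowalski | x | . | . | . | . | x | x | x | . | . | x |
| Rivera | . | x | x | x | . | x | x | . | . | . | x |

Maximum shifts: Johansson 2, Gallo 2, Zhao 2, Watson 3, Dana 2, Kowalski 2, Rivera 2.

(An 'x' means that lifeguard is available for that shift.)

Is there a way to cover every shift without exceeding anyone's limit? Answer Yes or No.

Total capacity is 2+2+2+3+2+2+2 = 15 but 16 worker-slots are needed — infeasible.

No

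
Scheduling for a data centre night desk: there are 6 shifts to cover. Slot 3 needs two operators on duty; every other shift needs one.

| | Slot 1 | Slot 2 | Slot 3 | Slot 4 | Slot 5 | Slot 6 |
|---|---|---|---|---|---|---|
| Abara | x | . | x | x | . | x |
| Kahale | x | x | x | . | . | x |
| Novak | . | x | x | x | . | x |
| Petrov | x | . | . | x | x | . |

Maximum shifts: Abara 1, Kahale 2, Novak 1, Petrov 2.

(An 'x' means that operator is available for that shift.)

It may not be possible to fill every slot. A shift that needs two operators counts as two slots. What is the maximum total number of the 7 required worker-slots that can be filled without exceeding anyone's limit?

6

Total capacity across all operators is 1+2+1+2 = 6, and 7 slots are needed, so at most 6 can be filled.
An assignment achieving 6: Slot 1→Abara, Slot 2→Kahale, Slot 3→Kahale+Novak, Slot 4→Petrov, Slot 5→Petrov.
Loads: Abara 1/1, Kahale 2/2, Novak 1/1, Petrov 2/2.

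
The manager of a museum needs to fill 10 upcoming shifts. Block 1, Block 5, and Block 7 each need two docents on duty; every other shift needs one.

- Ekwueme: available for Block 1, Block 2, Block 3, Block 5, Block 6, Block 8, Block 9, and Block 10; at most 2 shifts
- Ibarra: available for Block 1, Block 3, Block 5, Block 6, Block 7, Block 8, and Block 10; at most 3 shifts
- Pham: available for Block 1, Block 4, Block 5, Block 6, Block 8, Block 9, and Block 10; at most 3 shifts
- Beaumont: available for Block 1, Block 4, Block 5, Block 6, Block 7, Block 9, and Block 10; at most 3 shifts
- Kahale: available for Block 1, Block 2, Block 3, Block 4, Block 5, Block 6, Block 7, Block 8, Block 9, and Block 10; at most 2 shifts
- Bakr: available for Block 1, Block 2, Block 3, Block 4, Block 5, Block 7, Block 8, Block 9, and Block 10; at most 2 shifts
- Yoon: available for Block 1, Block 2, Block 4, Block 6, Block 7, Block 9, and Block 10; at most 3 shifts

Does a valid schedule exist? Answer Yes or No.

One valid schedule: Block 1→Beaumont+Kahale, Block 2→Ekwueme, Block 3→Ekwueme, Block 4→Pham, Block 5→Pham+Beaumont, Block 6→Ibarra, Block 7→Beaumont+Kahale, Block 8→Ibarra, Block 9→Pham, Block 10→Ibarra.
Loads: Ekwueme 2/2, Ibarra 3/3, Pham 3/3, Beaumont 3/3, Kahale 2/2, Bakr 0/2, Yoon 0/3 — all within limits.

Yes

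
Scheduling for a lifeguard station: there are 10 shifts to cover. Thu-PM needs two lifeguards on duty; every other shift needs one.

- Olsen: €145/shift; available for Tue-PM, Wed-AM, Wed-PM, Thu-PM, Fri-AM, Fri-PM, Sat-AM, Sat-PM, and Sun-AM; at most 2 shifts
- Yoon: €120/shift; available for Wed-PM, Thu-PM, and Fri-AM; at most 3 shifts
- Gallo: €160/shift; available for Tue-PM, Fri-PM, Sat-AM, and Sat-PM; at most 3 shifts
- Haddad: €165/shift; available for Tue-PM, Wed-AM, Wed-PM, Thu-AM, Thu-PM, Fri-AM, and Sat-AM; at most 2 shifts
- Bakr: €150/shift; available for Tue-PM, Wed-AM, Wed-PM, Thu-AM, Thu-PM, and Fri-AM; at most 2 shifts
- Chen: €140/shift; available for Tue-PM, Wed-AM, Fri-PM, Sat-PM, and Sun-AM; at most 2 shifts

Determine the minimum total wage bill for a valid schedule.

€1550

Picking the cheapest available lifeguard for each shift independently would cost €1500, but that ignores the shift limits.
An optimal schedule: Tue-PM→Gallo, Wed-AM→Olsen, Wed-PM→Yoon, Thu-AM→Bakr, Thu-PM→Yoon+Bakr, Fri-AM→Yoon, Fri-PM→Chen, Sat-AM→Olsen, Sat-PM→Gallo, Sun-AM→Chen.
Total: 160 + 145 + 120 + 150 + 120 + 150 + 120 + 140 + 145 + 160 + 140 = €1550.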